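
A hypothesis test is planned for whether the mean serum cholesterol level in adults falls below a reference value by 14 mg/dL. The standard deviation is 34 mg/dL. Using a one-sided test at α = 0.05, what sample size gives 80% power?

For a one-sample z-test, n = ((z_α + z_β)·σ/δ)².
z_α = 1.645 (one-sided α = 0.05); z_β = 0.842 (power 80% → β = 0.2).
n = (2.487 × 34 / 14)² = 36.48
Round up: n = 37.

37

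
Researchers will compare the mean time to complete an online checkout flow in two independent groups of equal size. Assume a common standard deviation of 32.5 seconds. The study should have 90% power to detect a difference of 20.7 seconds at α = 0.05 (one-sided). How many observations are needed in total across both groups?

For two equal groups, n per group = 2·((z_α + z_β)·σ/δ)².
z_α = 1.645; z_β = 1.282 (power 90%).
n = 2 × (2.927 × 32.5 / 20.7)² = 2 × 21.12 = 42.24
Round up: n = 43 per group.
Total across both groups: 2 × 43 = 86.

86 total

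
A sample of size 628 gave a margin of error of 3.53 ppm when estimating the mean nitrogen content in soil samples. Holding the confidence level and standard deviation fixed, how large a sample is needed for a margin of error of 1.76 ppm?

n = 2527

Margin of error scales as 1/√n, so n₂ = n₁·(E₁/E₂)².
n₂ = 628 × (3.53/1.76)² = 628 × 4.023 = 2526.44
Round up: n₂ = 2527.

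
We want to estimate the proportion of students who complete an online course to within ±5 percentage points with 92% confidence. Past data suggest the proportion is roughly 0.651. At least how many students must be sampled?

For a proportion with margin E = 0.05 at 92% confidence, z = 1.751.
n = p̂(1−p̂)(z/E)² = 0.651 × 0.349 × (1.751/0.05)² = 278.64
Round up: n = 279.

279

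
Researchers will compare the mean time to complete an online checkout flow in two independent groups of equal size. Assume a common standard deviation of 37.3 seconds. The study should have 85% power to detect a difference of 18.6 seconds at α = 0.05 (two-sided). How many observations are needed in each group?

For two equal groups, n per group = 2·((z_{α/2} + z_β)·σ/δ)².
z_{α/2} = 1.960; z_β = 1.036 (power 85%).
n = 2 × (2.996 × 37.3 / 18.6)² = 2 × 36.10 = 72.20
Round up: n = 73 per group.

73 per group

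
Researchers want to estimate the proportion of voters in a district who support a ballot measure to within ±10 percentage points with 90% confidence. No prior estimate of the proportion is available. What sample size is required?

n = 68

For a proportion with margin E = 0.1 at 90% confidence, z = 1.645.
With no prior estimate, use p = 0.5, which maximizes p(1−p) at 0.25.
n = 0.25 × (z/E)² = 0.25 × (1.645/0.1)² = 67.65
Round up: n = 68.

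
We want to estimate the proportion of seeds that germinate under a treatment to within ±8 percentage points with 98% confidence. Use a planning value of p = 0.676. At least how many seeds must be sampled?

For a proportion with margin E = 0.08 at 98% confidence, z = 2.326.
n = p̂(1−p̂)(z/E)² = 0.676 × 0.324 × (2.326/0.08)² = 185.15
Round up: n = 186.

186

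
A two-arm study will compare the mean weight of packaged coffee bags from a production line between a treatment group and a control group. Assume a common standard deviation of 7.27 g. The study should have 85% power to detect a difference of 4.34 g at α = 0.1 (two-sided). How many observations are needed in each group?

For two equal groups, n per group = 2·((z_{α/2} + z_β)·σ/δ)².
z_{α/2} = 1.645; z_β = 1.036 (power 85%).
n = 2 × (2.681 × 7.27 / 4.34)² = 2 × 20.17 = 40.34
Round up: n = 41 per group.

41 per group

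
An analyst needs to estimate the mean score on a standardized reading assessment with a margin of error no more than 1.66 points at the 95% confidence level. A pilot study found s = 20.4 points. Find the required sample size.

For a mean, the margin of error is E = z·σ/√n, so n = (zσ/E)².
At 95% confidence, z = 1.960.
n = (1.960 × 20.4 / 1.66)² = 580.17
Round up: n = 581.

581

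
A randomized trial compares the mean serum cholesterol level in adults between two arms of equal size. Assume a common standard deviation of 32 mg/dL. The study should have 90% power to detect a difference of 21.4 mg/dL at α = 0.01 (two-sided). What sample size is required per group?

67 per group

For two equal groups, n per group = 2·((z_{α/2} + z_β)·σ/δ)².
z_{α/2} = 2.576; z_β = 1.282 (power 90%).
n = 2 × (3.858 × 32 / 21.4)² = 2 × 33.28 = 66.56
Round up: n = 67 per group.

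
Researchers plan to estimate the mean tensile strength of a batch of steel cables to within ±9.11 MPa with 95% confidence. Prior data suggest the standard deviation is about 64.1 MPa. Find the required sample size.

For a mean, the margin of error is E = z·σ/√n, so n = (zσ/E)².
At 95% confidence, z = 1.960.
n = (1.960 × 64.1 / 9.11)² = 190.19
Round up: n = 191.

191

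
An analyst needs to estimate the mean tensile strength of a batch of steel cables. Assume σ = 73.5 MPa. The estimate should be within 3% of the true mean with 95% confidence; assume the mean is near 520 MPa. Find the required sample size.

n = 86

For a mean, the margin of error is E = z·σ/√n, so n = (zσ/E)².
At 95% confidence, z = 1.960.
E = 3% of 520 = 15.6 MPa.
n = (1.960 × 73.5 / 15.6)² = 85.28
Round up: n = 86.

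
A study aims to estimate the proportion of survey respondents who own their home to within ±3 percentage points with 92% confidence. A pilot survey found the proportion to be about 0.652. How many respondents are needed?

For a proportion with margin E = 0.03 at 92% confidence, z = 1.751.
n = p̂(1−p̂)(z/E)² = 0.652 × 0.348 × (1.751/0.03)² = 772.96
Round up: n = 773.

773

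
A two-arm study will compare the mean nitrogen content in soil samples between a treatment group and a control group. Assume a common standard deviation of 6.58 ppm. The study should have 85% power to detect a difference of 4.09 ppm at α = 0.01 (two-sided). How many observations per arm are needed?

68 per group

For two equal groups, n per group = 2·((z_{α/2} + z_β)·σ/δ)².
z_{α/2} = 2.576; z_β = 1.036 (power 85%).
n = 2 × (3.612 × 6.58 / 4.09)² = 2 × 33.77 = 67.54
Round up: n = 68 per group.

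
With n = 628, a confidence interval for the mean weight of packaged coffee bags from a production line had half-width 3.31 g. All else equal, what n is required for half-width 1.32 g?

Margin of error scales as 1/√n, so n₂ = n₁·(E₁/E₂)².
n₂ = 628 × (3.31/1.32)² = 628 × 6.288 = 3948.86
Round up: n₂ = 3949.

3949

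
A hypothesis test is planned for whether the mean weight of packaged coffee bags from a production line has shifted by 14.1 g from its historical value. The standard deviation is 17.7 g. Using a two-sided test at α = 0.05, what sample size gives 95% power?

n = 21

For a one-sample z-test, n = ((z_{α/2} + z_β)·σ/δ)².
z_{α/2} = 1.960 (two-sided α = 0.05); z_β = 1.645 (power 95% → β = 0.05).
n = (3.605 × 17.7 / 14.1)² = 20.48
Round up: n = 21.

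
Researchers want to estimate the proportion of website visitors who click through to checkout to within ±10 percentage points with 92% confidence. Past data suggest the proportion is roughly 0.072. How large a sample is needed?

For a proportion with margin E = 0.1 at 92% confidence, z = 1.751.
n = p̂(1−p̂)(z/E)² = 0.072 × 0.928 × (1.751/0.1)² = 20.49
Round up: n = 21.

21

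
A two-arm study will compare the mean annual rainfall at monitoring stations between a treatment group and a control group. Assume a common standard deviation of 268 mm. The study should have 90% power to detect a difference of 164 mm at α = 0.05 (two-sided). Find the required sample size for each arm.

57 per group

For two equal groups, n per group = 2·((z_{α/2} + z_β)·σ/δ)².
z_{α/2} = 1.960; z_β = 1.282 (power 90%).
n = 2 × (3.242 × 268 / 164)² = 2 × 28.07 = 56.14
Round up: n = 57 per group.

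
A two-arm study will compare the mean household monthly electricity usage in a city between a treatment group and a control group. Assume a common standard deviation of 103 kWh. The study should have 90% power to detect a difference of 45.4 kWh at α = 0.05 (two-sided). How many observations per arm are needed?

For two equal groups, n per group = 2·((z_{α/2} + z_β)·σ/δ)².
z_{α/2} = 1.960; z_β = 1.282 (power 90%).
n = 2 × (3.242 × 103 / 45.4)² = 2 × 54.10 = 108.20
Round up: n = 109 per group.

109 per group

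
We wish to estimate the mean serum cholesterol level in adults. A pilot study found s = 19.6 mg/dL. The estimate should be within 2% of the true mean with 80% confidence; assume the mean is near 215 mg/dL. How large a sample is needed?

For a mean, the margin of error is E = z·σ/√n, so n = (zσ/E)².
At 80% confidence, z = 1.282.
E = 2% of 215 = 4.3 mg/dL.
n = (1.282 × 19.6 / 4.3)² = 34.15
Round up: n = 35.

35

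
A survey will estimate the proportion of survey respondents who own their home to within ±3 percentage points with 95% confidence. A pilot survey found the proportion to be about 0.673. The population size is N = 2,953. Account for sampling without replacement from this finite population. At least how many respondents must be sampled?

713

For a proportion with margin E = 0.03 at 95% confidence, z = 1.960.
n = p̂(1−p̂)(z/E)² = 0.673 × 0.327 × (1.960/0.03)² = 939.36 — call this n₀.
Finite-population correction with N = 2,953: n = n₀ / (1 + (n₀−1)/N) = 939.36 / 1.318 = 712.72
Round up: n = 713.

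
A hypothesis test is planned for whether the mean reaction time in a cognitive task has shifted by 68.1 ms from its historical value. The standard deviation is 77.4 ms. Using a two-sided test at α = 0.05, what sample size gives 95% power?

17

For a one-sample z-test, n = ((z_{α/2} + z_β)·σ/δ)².
z_{α/2} = 1.960 (two-sided α = 0.05); z_β = 1.645 (power 95% → β = 0.05).
n = (3.605 × 77.4 / 68.1)² = 16.79
Round up: n = 17.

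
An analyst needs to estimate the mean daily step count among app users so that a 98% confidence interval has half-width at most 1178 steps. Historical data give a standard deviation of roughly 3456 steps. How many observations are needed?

47

For a mean, the margin of error is E = z·σ/√n, so n = (zσ/E)².
At 98% confidence, z = 2.326.
n = (2.326 × 3456 / 1178)² = 46.57
Round up: n = 47.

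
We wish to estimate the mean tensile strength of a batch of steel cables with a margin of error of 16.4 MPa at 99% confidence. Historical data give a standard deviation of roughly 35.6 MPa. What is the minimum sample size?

For a mean, the margin of error is E = z·σ/√n, so n = (zσ/E)².
At 99% confidence, z = 2.576.
n = (2.576 × 35.6 / 16.4)² = 31.27
Round up: n = 32.

n = 32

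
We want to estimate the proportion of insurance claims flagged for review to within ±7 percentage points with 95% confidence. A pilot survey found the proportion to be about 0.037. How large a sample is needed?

28

For a proportion with margin E = 0.07 at 95% confidence, z = 1.960.
n = p̂(1−p̂)(z/E)² = 0.037 × 0.963 × (1.960/0.07)² = 27.93
Round up: n = 28.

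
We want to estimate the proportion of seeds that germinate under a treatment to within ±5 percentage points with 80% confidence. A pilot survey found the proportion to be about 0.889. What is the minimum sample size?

65

For a proportion with margin E = 0.05 at 80% confidence, z = 1.282.
n = p̂(1−p̂)(z/E)² = 0.889 × 0.111 × (1.282/0.05)² = 64.87
Round up: n = 65.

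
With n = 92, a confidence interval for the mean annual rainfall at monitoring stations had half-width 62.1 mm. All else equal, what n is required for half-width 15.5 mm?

n = 1477

Margin of error scales as 1/√n, so n₂ = n₁·(E₁/E₂)².
n₂ = 92 × (62.1/15.5)² = 92 × 16.05 = 1476.60
Round up: n₂ = 1477.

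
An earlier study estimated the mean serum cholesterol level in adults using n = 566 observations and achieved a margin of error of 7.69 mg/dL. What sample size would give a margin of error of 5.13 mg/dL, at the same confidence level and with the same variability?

Margin of error scales as 1/√n, so n₂ = n₁·(E₁/E₂)².
n₂ = 566 × (7.69/5.13)² = 566 × 2.247 = 1271.80
Round up: n₂ = 1272.

n = 1272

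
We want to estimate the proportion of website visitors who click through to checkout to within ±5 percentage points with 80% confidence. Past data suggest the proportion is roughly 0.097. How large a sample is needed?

58

For a proportion with margin E = 0.05 at 80% confidence, z = 1.282.
n = p̂(1−p̂)(z/E)² = 0.097 × 0.903 × (1.282/0.05)² = 57.58
Round up: n = 58.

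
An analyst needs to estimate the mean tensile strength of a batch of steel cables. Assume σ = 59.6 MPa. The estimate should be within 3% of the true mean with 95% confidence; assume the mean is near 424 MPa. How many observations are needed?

For a mean, the margin of error is E = z·σ/√n, so n = (zσ/E)².
At 95% confidence, z = 1.960.
E = 3% of 424 = 12.72 MPa.
n = (1.960 × 59.6 / 12.72)² = 84.34
Round up: n = 85.

85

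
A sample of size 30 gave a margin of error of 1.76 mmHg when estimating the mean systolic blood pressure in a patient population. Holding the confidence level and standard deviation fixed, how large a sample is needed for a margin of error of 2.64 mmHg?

14

Margin of error scales as 1/√n, so n₂ = n₁·(E₁/E₂)².
n₂ = 30 × (1.76/2.64)² = 30 × 0.4444 = 13.33
Round up: n₂ = 14.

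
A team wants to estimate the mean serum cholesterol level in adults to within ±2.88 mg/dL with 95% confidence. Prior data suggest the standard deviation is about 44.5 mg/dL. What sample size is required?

918

For a mean, the margin of error is E = z·σ/√n, so n = (zσ/E)².
At 95% confidence, z = 1.960.
n = (1.960 × 44.5 / 2.88)² = 917.16
Round up: n = 918.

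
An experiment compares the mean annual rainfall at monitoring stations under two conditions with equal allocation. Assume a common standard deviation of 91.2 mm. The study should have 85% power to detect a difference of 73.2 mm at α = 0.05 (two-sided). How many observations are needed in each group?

28 per group

For two equal groups, n per group = 2·((z_{α/2} + z_β)·σ/δ)².
z_{α/2} = 1.960; z_β = 1.036 (power 85%).
n = 2 × (2.996 × 91.2 / 73.2)² = 2 × 13.93 = 27.86
Round up: n = 28 per group.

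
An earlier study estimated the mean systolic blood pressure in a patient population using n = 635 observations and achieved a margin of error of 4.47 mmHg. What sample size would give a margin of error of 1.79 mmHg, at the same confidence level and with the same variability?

n = 3960

Margin of error scales as 1/√n, so n₂ = n₁·(E₁/E₂)².
n₂ = 635 × (4.47/1.79)² = 635 × 6.236 = 3959.86
Round up: n₂ = 3960.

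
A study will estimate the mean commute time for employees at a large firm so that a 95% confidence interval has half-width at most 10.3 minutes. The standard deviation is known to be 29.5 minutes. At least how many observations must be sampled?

32

For a mean, the margin of error is E = z·σ/√n, so n = (zσ/E)².
At 95% confidence, z = 1.960.
n = (1.960 × 29.5 / 10.3)² = 31.51
Round up: n = 32.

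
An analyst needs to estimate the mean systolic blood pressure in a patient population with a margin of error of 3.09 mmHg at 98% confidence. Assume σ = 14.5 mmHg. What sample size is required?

For a mean, the margin of error is E = z·σ/√n, so n = (zσ/E)².
At 98% confidence, z = 2.326.
n = (2.326 × 14.5 / 3.09)² = 119.13
Round up: n = 120.

120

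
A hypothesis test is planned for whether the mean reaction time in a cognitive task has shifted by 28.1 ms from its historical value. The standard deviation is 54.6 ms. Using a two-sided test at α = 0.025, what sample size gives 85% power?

For a one-sample z-test, n = ((z_{α/2} + z_β)·σ/δ)².
z_{α/2} = 2.241 (two-sided α = 0.025); z_β = 1.036 (power 85% → β = 0.15).
n = (3.277 × 54.6 / 28.1)² = 40.54
Round up: n = 41.

n = 41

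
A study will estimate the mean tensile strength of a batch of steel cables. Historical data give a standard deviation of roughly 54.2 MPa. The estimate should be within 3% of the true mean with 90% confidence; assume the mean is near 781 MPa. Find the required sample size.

For a mean, the margin of error is E = z·σ/√n, so n = (zσ/E)².
At 90% confidence, z = 1.645.
E = 3% of 781 = 23.43 MPa.
n = (1.645 × 54.2 / 23.43)² = 14.48
Round up: n = 15.

15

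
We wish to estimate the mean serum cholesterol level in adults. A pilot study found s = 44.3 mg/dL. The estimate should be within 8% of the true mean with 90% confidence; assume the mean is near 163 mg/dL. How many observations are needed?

For a mean, the margin of error is E = z·σ/√n, so n = (zσ/E)².
At 90% confidence, z = 1.645.
E = 8% of 163 = 13.04 mg/dL.
n = (1.645 × 44.3 / 13.04)² = 31.23
Round up: n = 32.

32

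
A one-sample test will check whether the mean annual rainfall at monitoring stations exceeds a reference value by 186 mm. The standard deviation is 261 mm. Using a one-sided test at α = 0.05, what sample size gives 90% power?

17

For a one-sample z-test, n = ((z_α + z_β)·σ/δ)².
z_α = 1.645 (one-sided α = 0.05); z_β = 1.282 (power 90% → β = 0.1).
n = (2.927 × 261 / 186)² = 16.87
Round up: n = 17.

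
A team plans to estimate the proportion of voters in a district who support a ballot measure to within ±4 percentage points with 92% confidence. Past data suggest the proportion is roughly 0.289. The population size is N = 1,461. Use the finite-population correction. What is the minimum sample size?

n = 311

For a proportion with margin E = 0.04 at 92% confidence, z = 1.751.
n = p̂(1−p̂)(z/E)² = 0.289 × 0.711 × (1.751/0.04)² = 393.75 — call this n₀.
Finite-population correction with N = 1,461: n = n₀ / (1 + (n₀−1)/N) = 393.75 / 1.269 = 310.28
Round up: n = 311.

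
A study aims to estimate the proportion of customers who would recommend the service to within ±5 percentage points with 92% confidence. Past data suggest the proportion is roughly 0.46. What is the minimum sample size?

For a proportion with margin E = 0.05 at 92% confidence, z = 1.751.
n = p̂(1−p̂)(z/E)² = 0.46 × 0.54 × (1.751/0.05)² = 304.64
Round up: n = 305.

305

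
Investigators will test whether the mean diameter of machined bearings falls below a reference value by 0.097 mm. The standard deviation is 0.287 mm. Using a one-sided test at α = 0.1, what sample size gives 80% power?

40

For a one-sample z-test, n = ((z_α + z_β)·σ/δ)².
z_α = 1.282 (one-sided α = 0.1); z_β = 0.842 (power 80% → β = 0.2).
n = (2.124 × 0.287 / 0.097)² = 39.49
Round up: n = 40.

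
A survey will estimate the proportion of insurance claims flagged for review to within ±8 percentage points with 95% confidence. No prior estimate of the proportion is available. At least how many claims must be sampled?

For a proportion with margin E = 0.08 at 95% confidence, z = 1.960.
With no prior estimate, use p = 0.5, which maximizes p(1−p) at 0.25.
n = 0.25 × (z/E)² = 0.25 × (1.960/0.08)² = 150.06
Round up: n = 151.

151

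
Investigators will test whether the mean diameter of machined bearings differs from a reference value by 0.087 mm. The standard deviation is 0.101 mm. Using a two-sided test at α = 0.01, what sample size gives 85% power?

n = 18

For a one-sample z-test, n = ((z_{α/2} + z_β)·σ/δ)².
z_{α/2} = 2.576 (two-sided α = 0.01); z_β = 1.036 (power 85% → β = 0.15).
n = (3.612 × 0.101 / 0.087)² = 17.58
Round up: n = 18.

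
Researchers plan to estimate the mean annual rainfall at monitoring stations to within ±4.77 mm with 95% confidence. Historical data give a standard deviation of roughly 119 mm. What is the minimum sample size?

n = 2391

For a mean, the margin of error is E = z·σ/√n, so n = (zσ/E)².
At 95% confidence, z = 1.960.
n = (1.960 × 119 / 4.77)² = 2390.94
Round up: n = 2391.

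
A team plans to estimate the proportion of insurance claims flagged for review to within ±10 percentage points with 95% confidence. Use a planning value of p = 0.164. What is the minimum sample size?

53

For a proportion with margin E = 0.1 at 95% confidence, z = 1.960.
n = p̂(1−p̂)(z/E)² = 0.164 × 0.836 × (1.960/0.1)² = 52.67
Round up: n = 53.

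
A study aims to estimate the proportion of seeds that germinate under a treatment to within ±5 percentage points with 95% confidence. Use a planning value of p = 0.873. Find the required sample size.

For a proportion with margin E = 0.05 at 95% confidence, z = 1.960.
n = p̂(1−p̂)(z/E)² = 0.873 × 0.127 × (1.960/0.05)² = 170.37
Round up: n = 171.

n = 171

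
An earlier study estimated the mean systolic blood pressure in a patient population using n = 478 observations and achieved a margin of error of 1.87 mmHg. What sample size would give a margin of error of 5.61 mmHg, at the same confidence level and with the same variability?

54

Margin of error scales as 1/√n, so n₂ = n₁·(E₁/E₂)².
n₂ = 478 × (1.87/5.61)² = 478 × 0.1111 = 53.11
Round up: n₂ = 54.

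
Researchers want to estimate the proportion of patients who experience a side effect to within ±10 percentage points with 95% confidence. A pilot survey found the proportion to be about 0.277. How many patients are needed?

n = 77

For a proportion with margin E = 0.1 at 95% confidence, z = 1.960.
n = p̂(1−p̂)(z/E)² = 0.277 × 0.723 × (1.960/0.1)² = 76.94
Round up: n = 77.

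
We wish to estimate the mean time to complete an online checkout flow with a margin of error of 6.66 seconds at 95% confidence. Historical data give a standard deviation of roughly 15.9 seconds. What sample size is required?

For a mean, the margin of error is E = z·σ/√n, so n = (zσ/E)².
At 95% confidence, z = 1.960.
n = (1.960 × 15.9 / 6.66)² = 21.90
Round up: n = 22.

22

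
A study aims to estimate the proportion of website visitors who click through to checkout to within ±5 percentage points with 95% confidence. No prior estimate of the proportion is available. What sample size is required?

For a proportion with margin E = 0.05 at 95% confidence, z = 1.960.
With no prior estimate, use p = 0.5, which maximizes p(1−p) at 0.25.
n = 0.25 × (z/E)² = 0.25 × (1.960/0.05)² = 384.16
Round up: n = 385.

385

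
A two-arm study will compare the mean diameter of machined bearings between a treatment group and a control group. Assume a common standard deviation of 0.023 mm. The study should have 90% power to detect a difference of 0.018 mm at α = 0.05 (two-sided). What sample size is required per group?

For two equal groups, n per group = 2·((z_{α/2} + z_β)·σ/δ)².
z_{α/2} = 1.960; z_β = 1.282 (power 90%).
n = 2 × (3.242 × 0.023 / 0.018)² = 2 × 17.16 = 34.32
Round up: n = 35 per group.

35 per group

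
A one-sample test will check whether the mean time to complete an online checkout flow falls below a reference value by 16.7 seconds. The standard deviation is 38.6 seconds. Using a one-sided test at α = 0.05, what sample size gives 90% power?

n = 46

For a one-sample z-test, n = ((z_α + z_β)·σ/δ)².
z_α = 1.645 (one-sided α = 0.05); z_β = 1.282 (power 90% → β = 0.1).
n = (2.927 × 38.6 / 16.7)² = 45.77
Round up: n = 46.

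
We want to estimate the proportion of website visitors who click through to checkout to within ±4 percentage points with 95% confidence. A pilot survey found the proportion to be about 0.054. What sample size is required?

For a proportion with margin E = 0.04 at 95% confidence, z = 1.960.
n = p̂(1−p̂)(z/E)² = 0.054 × 0.946 × (1.960/0.04)² = 122.65
Round up: n = 123.

n = 123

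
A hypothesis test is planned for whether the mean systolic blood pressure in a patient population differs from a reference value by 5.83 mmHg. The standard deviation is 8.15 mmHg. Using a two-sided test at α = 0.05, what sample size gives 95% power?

For a one-sample z-test, n = ((z_{α/2} + z_β)·σ/δ)².
z_{α/2} = 1.960 (two-sided α = 0.05); z_β = 1.645 (power 95% → β = 0.05).
n = (3.605 × 8.15 / 5.83)² = 25.40
Round up: n = 26.

n = 26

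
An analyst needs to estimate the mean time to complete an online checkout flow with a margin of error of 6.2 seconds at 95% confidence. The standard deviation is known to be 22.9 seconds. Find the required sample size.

For a mean, the margin of error is E = z·σ/√n, so n = (zσ/E)².
At 95% confidence, z = 1.960.
n = (1.960 × 22.9 / 6.2)² = 52.41
Round up: n = 53.

53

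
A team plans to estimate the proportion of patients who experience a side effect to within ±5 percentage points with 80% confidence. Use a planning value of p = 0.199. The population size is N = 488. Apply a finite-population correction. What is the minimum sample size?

For a proportion with margin E = 0.05 at 80% confidence, z = 1.282.
n = p̂(1−p̂)(z/E)² = 0.199 × 0.801 × (1.282/0.05)² = 104.79 — call this n₀.
Finite-population correction with N = 488: n = n₀ / (1 + (n₀−1)/N) = 104.79 / 1.213 = 86.39
Round up: n = 87.

87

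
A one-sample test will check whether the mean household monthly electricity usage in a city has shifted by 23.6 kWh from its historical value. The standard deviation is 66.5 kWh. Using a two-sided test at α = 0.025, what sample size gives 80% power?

For a one-sample z-test, n = ((z_{α/2} + z_β)·σ/δ)².
z_{α/2} = 2.241 (two-sided α = 0.025); z_β = 0.842 (power 80% → β = 0.2).
n = (3.083 × 66.5 / 23.6)² = 75.47
Round up: n = 76.

76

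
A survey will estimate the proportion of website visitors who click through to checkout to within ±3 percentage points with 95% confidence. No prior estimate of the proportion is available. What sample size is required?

1068

For a proportion with margin E = 0.03 at 95% confidence, z = 1.960.
With no prior estimate, use p = 0.5, which maximizes p(1−p) at 0.25.
n = 0.25 × (z/E)² = 0.25 × (1.960/0.03)² = 1067.11
Round up: n = 1068.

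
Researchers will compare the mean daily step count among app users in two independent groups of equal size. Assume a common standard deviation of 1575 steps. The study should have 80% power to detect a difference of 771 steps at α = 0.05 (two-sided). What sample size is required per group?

For two equal groups, n per group = 2·((z_{α/2} + z_β)·σ/δ)².
z_{α/2} = 1.960; z_β = 0.842 (power 80%).
n = 2 × (2.802 × 1575 / 771)² = 2 × 32.76 = 65.52
Round up: n = 66 per group.

66 per group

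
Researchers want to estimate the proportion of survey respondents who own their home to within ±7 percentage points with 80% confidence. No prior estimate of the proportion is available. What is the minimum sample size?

For a proportion with margin E = 0.07 at 80% confidence, z = 1.282.
With no prior estimate, use p = 0.5, which maximizes p(1−p) at 0.25.
n = 0.25 × (z/E)² = 0.25 × (1.282/0.07)² = 83.85
Round up: n = 84.

84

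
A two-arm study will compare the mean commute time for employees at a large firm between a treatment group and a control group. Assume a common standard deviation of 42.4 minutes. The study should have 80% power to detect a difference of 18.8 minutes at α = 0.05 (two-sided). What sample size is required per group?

For two equal groups, n per group = 2·((z_{α/2} + z_β)·σ/δ)².
z_{α/2} = 1.960; z_β = 0.842 (power 80%).
n = 2 × (2.802 × 42.4 / 18.8)² = 2 × 39.93 = 79.86
Round up: n = 80 per group.

80 per group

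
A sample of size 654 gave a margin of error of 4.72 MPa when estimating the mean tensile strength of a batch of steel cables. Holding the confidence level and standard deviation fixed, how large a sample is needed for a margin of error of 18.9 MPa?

Margin of error scales as 1/√n, so n₂ = n₁·(E₁/E₂)².
n₂ = 654 × (4.72/18.9)² = 654 × 0.06237 = 40.79
Round up: n₂ = 41.

41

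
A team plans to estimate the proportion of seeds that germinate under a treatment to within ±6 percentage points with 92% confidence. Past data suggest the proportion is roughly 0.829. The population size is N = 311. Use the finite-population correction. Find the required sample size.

For a proportion with margin E = 0.06 at 92% confidence, z = 1.751.
n = p̂(1−p̂)(z/E)² = 0.829 × 0.171 × (1.751/0.06)² = 120.73 — call this n₀.
Finite-population correction with N = 311: n = n₀ / (1 + (n₀−1)/N) = 120.73 / 1.385 = 87.17
Round up: n = 88.

88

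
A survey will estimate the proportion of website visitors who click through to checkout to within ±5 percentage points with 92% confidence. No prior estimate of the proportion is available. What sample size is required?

307

For a proportion with margin E = 0.05 at 92% confidence, z = 1.751.
With no prior estimate, use p = 0.5, which maximizes p(1−p) at 0.25.
n = 0.25 × (z/E)² = 0.25 × (1.751/0.05)² = 306.60
Round up: n = 307.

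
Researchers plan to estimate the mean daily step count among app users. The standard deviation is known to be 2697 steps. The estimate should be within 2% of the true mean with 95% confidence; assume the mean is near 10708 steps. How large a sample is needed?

For a mean, the margin of error is E = z·σ/√n, so n = (zσ/E)².
At 95% confidence, z = 1.960.
E = 2% of 10708 = 214.2 steps.
n = (1.960 × 2697 / 214.2)² = 609.25
Round up: n = 610.

610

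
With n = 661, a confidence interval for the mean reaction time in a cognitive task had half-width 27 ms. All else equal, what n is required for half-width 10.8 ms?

Margin of error scales as 1/√n, so n₂ = n₁·(E₁/E₂)².
n₂ = 661 × (27/10.8)² = 661 × 6.25 = 4131.25
Round up: n₂ = 4132.

n = 4132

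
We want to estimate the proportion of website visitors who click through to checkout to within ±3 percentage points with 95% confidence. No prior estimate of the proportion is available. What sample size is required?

1068

For a proportion with margin E = 0.03 at 95% confidence, z = 1.960.
With no prior estimate, use p = 0.5, which maximizes p(1−p) at 0.25.
n = 0.25 × (z/E)² = 0.25 × (1.960/0.03)² = 1067.11
Round up: n = 1068.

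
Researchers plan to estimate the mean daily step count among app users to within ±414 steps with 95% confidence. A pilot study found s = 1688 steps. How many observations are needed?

For a mean, the margin of error is E = z·σ/√n, so n = (zσ/E)².
At 95% confidence, z = 1.960.
n = (1.960 × 1688 / 414)² = 63.86
Round up: n = 64.

64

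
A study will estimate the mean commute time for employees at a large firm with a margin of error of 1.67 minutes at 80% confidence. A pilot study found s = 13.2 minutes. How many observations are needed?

n = 103

For a mean, the margin of error is E = z·σ/√n, so n = (zσ/E)².
At 80% confidence, z = 1.282.
n = (1.282 × 13.2 / 1.67)² = 102.68
Round up: n = 103.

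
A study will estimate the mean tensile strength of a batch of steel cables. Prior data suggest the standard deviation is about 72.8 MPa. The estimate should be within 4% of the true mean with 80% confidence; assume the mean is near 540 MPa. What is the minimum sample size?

n = 19

For a mean, the margin of error is E = z·σ/√n, so n = (zσ/E)².
At 80% confidence, z = 1.282.
E = 4% of 540 = 21.6 MPa.
n = (1.282 × 72.8 / 21.6)² = 18.67
Round up: n = 19.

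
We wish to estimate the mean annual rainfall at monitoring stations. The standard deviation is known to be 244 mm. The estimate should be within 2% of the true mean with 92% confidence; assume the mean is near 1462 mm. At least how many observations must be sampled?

For a mean, the margin of error is E = z·σ/√n, so n = (zσ/E)².
At 92% confidence, z = 1.751.
E = 2% of 1462 = 29.24 mm.
n = (1.751 × 244 / 29.24)² = 213.50
Round up: n = 214.

214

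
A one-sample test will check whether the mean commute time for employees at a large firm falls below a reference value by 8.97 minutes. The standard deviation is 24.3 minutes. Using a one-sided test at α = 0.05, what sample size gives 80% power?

n = 46

For a one-sample z-test, n = ((z_α + z_β)·σ/δ)².
z_α = 1.645 (one-sided α = 0.05); z_β = 0.842 (power 80% → β = 0.2).
n = (2.487 × 24.3 / 8.97)² = 45.39
Round up: n = 46.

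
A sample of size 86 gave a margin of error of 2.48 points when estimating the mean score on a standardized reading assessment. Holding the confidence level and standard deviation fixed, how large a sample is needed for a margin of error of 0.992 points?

Margin of error scales as 1/√n, so n₂ = n₁·(E₁/E₂)².
n₂ = 86 × (2.48/0.992)² = 86 × 6.25 = 537.50
Round up: n₂ = 538.

538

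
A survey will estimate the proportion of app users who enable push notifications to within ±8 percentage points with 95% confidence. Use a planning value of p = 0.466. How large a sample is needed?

150

For a proportion with margin E = 0.08 at 95% confidence, z = 1.960.
n = p̂(1−p̂)(z/E)² = 0.466 × 0.534 × (1.960/0.08)² = 149.37
Round up: n = 150.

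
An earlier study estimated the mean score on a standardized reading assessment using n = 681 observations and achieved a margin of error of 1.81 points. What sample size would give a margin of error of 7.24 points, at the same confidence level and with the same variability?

Margin of error scales as 1/√n, so n₂ = n₁·(E₁/E₂)².
n₂ = 681 × (1.81/7.24)² = 681 × 0.0625 = 42.56
Round up: n₂ = 43.

43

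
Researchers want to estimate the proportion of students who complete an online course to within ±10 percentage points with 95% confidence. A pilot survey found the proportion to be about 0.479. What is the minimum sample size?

For a proportion with margin E = 0.1 at 95% confidence, z = 1.960.
n = p̂(1−p̂)(z/E)² = 0.479 × 0.521 × (1.960/0.1)² = 95.87
Round up: n = 96.

n = 96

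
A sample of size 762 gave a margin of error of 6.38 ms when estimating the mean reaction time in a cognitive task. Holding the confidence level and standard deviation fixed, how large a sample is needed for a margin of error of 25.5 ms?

Margin of error scales as 1/√n, so n₂ = n₁·(E₁/E₂)².
n₂ = 762 × (6.38/25.5)² = 762 × 0.0626 = 47.70
Round up: n₂ = 48.

48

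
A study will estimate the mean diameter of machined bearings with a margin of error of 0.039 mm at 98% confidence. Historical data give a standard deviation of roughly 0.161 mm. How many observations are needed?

93

For a mean, the margin of error is E = z·σ/√n, so n = (zσ/E)².
At 98% confidence, z = 2.326.
n = (2.326 × 0.161 / 0.039)² = 92.20
Round up: n = 93.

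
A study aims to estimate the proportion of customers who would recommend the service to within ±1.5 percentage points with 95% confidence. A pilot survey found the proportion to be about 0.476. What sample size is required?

4259

For a proportion with margin E = 0.015 at 95% confidence, z = 1.960.
n = p̂(1−p̂)(z/E)² = 0.476 × 0.524 × (1.960/0.015)² = 4258.61
Round up: n = 4259.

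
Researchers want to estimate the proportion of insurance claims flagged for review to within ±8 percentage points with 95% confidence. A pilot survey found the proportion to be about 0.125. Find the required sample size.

n = 66

For a proportion with margin E = 0.08 at 95% confidence, z = 1.960.
n = p̂(1−p̂)(z/E)² = 0.125 × 0.875 × (1.960/0.08)² = 65.65
Round up: n = 66.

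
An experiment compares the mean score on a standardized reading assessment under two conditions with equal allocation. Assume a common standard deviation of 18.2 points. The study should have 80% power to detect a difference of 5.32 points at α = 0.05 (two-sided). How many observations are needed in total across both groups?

For two equal groups, n per group = 2·((z_{α/2} + z_β)·σ/δ)².
z_{α/2} = 1.960; z_β = 0.842 (power 80%).
n = 2 × (2.802 × 18.2 / 5.32)² = 2 × 91.89 = 183.78
Round up: n = 184 per group.
Total across both groups: 2 × 184 = 368.

368 total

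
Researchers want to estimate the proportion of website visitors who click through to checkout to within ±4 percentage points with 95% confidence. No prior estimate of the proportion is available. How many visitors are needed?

For a proportion with margin E = 0.04 at 95% confidence, z = 1.960.
With no prior estimate, use p = 0.5, which maximizes p(1−p) at 0.25.
n = 0.25 × (z/E)² = 0.25 × (1.960/0.04)² = 600.25
Round up: n = 601.

601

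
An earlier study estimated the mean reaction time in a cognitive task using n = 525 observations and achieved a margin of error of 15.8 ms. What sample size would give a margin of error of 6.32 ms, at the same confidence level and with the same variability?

Margin of error scales as 1/√n, so n₂ = n₁·(E₁/E₂)².
n₂ = 525 × (15.8/6.32)² = 525 × 6.25 = 3281.25
Round up: n₂ = 3282.

3282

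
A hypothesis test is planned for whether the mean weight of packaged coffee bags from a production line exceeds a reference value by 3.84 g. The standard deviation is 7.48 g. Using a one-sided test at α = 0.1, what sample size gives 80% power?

18

For a one-sample z-test, n = ((z_α + z_β)·σ/δ)².
z_α = 1.282 (one-sided α = 0.1); z_β = 0.842 (power 80% → β = 0.2).
n = (2.124 × 7.48 / 3.84)² = 17.12
Round up: n = 18.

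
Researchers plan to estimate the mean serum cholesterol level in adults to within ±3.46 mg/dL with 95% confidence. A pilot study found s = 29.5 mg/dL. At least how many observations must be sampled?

For a mean, the margin of error is E = z·σ/√n, so n = (zσ/E)².
At 95% confidence, z = 1.960.
n = (1.960 × 29.5 / 3.46)² = 279.26
Round up: n = 280.

280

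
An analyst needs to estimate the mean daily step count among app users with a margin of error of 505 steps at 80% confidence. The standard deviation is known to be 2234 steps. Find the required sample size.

For a mean, the margin of error is E = z·σ/√n, so n = (zσ/E)².
At 80% confidence, z = 1.282.
n = (1.282 × 2234 / 505)² = 32.16
Round up: n = 33.

33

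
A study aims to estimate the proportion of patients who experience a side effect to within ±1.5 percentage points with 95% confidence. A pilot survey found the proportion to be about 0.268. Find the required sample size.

For a proportion with margin E = 0.015 at 95% confidence, z = 1.960.
n = p̂(1−p̂)(z/E)² = 0.268 × 0.732 × (1.960/0.015)² = 3349.47
Round up: n = 3350.

3350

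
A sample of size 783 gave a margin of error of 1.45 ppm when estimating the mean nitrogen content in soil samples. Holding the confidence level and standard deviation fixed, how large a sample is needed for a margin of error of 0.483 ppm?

7057

Margin of error scales as 1/√n, so n₂ = n₁·(E₁/E₂)².
n₂ = 783 × (1.45/0.483)² = 783 × 9.012 = 7056.40
Round up: n₂ = 7057.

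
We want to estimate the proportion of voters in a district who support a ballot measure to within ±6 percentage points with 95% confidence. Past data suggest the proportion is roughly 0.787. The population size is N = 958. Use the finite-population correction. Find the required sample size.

n = 151

For a proportion with margin E = 0.06 at 95% confidence, z = 1.960.
n = p̂(1−p̂)(z/E)² = 0.787 × 0.213 × (1.960/0.06)² = 178.88 — call this n₀.
Finite-population correction with N = 958: n = n₀ / (1 + (n₀−1)/N) = 178.88 / 1.186 = 150.83
Round up: n = 151.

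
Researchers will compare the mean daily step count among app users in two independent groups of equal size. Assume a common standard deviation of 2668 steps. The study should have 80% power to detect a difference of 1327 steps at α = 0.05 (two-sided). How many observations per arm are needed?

For two equal groups, n per group = 2·((z_{α/2} + z_β)·σ/δ)².
z_{α/2} = 1.960; z_β = 0.842 (power 80%).
n = 2 × (2.802 × 2668 / 1327)² = 2 × 31.74 = 63.48
Round up: n = 64 per group.

64 per group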